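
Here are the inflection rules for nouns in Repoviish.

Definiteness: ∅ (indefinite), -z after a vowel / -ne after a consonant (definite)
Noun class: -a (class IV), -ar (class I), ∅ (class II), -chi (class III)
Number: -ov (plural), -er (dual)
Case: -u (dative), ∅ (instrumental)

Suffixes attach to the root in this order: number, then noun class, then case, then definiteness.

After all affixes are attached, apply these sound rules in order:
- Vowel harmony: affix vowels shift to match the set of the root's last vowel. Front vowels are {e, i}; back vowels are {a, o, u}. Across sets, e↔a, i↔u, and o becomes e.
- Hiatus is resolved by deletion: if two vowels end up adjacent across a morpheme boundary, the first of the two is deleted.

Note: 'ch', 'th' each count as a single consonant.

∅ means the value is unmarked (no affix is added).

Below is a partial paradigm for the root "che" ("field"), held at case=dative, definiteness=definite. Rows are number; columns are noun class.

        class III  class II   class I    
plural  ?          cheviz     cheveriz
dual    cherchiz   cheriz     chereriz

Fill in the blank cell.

chevchiz

Attach number plural -ov → cheov.
Attach noun class class III -chi → cheovchi.
Attach case dative -u → cheovchiu.
Attach definiteness definite -z (after vowel 'u') → cheovchiuz.
Apply vowel harmony: cheovchiuz → cheevchiiz.
Apply vowel deletion: cheevchiiz → chevchiz.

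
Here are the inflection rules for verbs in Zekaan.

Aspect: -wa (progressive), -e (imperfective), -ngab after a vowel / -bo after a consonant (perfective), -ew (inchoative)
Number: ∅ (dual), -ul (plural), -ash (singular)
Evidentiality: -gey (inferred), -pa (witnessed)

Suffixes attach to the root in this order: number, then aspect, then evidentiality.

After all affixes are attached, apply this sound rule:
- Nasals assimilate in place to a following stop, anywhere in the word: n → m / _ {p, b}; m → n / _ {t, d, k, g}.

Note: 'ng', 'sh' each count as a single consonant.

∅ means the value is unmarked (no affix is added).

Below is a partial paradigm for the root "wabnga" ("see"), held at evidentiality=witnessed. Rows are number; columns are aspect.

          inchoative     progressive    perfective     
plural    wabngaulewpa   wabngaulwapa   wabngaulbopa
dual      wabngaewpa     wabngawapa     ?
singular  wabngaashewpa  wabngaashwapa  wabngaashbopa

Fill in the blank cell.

number = dual: zero marking, form stays wabnga.
Attach aspect perfective -ngab (after vowel 'a') → wabngangab.
Attach evidentiality witnessed -pa → wabngangabpa.
Nasal assimilation: no change.

wabngangabpa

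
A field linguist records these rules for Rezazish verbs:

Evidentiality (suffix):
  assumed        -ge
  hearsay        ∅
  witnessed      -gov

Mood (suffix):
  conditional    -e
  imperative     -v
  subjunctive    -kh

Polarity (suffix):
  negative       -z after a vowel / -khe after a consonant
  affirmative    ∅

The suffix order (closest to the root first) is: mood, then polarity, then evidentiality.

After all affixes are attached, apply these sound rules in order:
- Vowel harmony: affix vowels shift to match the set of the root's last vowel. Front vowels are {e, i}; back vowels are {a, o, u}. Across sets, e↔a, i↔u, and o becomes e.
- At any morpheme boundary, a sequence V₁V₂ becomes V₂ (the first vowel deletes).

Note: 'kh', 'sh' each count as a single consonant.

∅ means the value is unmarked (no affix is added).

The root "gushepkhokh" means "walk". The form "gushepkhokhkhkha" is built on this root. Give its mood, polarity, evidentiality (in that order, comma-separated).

Segment: gushepkhokh-kh-khe.
mood: -kh → subjunctive.
polarity: -z/khe → negative.
evidentiality: ∅ → hearsay.

subjunctive, negative, hearsay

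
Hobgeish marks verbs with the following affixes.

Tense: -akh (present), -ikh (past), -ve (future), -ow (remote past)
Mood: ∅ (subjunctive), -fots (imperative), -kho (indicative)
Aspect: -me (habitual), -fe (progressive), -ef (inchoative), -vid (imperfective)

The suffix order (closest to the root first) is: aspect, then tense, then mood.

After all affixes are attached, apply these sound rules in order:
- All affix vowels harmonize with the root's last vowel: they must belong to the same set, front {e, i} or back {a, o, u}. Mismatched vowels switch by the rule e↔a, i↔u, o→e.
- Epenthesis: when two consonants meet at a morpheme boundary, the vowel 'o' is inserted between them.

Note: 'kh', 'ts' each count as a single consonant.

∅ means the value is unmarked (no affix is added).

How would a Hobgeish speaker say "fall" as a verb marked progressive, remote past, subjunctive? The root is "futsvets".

futsvetsofeew

Attach aspect progressive -fe → futsvetsfe.
Attach tense remote past -ow → futsvetsfeow.
mood = subjunctive: zero marking, form stays futsvetsfeow.
Apply vowel harmony: futsvetsfeow → futsvetsfeew.
Apply epenthesis: futsvetsfeew → futsvetsofeew.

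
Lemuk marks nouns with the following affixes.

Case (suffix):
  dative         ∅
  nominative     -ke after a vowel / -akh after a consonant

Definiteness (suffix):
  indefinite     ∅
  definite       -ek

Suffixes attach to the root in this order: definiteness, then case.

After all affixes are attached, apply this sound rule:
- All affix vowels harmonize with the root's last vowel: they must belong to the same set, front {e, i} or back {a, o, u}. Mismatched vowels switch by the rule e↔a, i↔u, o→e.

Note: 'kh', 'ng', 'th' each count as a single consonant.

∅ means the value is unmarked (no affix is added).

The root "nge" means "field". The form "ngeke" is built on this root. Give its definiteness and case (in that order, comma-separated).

indefinite, nominative

Segment: nge-ke.
definiteness: ∅ → indefinite.
case: -ke/akh → nominative.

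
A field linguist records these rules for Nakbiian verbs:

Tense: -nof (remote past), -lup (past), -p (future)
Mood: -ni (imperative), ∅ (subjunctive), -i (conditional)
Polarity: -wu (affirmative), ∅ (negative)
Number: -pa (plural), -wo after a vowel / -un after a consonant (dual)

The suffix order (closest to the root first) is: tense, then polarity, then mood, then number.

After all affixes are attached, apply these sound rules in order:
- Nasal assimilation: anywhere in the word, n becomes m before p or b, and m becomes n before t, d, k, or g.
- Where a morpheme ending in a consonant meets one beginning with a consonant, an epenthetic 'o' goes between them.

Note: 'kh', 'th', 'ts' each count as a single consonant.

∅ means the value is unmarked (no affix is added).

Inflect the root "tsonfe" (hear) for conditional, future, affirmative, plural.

tsonfepowuipa

Attach tense future -p → tsonfep.
Attach polarity affirmative -wu → tsonfepwu.
Attach mood conditional -i → tsonfepwui.
Attach number plural -pa → tsonfepwuipa.
Nasal assimilation: no change.
Apply epenthesis: tsonfepwuipa → tsonfepowuipa.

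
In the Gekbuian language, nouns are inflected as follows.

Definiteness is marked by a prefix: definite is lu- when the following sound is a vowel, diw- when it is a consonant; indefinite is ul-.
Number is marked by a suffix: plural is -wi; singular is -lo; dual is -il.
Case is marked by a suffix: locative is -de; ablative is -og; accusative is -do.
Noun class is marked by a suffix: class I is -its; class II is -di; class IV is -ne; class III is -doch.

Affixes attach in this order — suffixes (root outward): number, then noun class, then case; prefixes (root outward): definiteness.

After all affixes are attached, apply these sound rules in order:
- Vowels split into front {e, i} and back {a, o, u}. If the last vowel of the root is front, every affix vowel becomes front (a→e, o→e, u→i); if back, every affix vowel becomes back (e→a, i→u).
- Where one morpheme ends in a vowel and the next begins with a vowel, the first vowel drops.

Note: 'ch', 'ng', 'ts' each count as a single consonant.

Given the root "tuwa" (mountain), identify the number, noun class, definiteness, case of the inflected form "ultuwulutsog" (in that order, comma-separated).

dual, class I, indefinite, ablative

Segment: ul-tuwa-il-its-og.
number: -il → dual.
noun class: -its → class I.
definiteness: ul- → indefinite.
case: -og → ablative.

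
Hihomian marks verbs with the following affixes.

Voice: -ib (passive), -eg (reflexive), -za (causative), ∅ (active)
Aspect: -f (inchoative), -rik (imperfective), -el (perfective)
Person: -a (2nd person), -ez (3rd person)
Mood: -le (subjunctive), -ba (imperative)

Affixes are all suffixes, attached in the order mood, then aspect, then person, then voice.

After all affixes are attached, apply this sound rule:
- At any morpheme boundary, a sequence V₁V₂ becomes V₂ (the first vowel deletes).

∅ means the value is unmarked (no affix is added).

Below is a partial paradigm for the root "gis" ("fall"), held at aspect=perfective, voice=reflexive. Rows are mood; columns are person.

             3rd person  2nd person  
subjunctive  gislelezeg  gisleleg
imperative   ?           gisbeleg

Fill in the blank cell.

gisbelezeg

Attach mood imperative -ba → gisba.
Attach aspect perfective -el → gisbael.
Attach person 3rd person -ez → gisbaelez.
Attach voice reflexive -eg → gisbaelezeg.
Apply vowel deletion: gisbaelezeg → gisbelezeg.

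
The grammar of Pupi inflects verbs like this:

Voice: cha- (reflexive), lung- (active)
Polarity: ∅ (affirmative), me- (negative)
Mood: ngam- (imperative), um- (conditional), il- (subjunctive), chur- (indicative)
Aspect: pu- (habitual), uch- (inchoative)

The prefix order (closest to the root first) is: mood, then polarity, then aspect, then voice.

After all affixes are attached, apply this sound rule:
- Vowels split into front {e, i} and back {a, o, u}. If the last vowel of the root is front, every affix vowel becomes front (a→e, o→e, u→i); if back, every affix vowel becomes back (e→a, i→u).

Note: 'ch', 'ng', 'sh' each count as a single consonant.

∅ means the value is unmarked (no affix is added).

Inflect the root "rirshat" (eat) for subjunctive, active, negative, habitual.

Attach mood subjunctive il- → ilrirshat.
Attach polarity negative me- → meilrirshat.
Attach aspect habitual pu- → pumeilrirshat.
Attach voice active lung- → lungpumeilrirshat.
Apply vowel harmony: lungpumeilrirshat → lungpumaulrirshat.

lungpumaulrirshat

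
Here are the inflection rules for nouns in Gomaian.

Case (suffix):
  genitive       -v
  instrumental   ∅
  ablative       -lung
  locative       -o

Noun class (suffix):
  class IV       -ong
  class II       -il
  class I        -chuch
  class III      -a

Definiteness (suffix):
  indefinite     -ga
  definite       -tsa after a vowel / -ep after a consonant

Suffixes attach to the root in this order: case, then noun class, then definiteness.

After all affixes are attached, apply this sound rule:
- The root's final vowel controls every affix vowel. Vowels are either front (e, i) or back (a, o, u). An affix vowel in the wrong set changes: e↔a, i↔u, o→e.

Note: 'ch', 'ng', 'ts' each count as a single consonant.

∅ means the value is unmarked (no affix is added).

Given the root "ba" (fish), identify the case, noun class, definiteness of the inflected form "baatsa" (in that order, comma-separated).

instrumental, class III, definite

Segment: ba-a-tsa.
case: ∅ → instrumental.
noun class: -a → class III.
definiteness: -tsa/ep → definite.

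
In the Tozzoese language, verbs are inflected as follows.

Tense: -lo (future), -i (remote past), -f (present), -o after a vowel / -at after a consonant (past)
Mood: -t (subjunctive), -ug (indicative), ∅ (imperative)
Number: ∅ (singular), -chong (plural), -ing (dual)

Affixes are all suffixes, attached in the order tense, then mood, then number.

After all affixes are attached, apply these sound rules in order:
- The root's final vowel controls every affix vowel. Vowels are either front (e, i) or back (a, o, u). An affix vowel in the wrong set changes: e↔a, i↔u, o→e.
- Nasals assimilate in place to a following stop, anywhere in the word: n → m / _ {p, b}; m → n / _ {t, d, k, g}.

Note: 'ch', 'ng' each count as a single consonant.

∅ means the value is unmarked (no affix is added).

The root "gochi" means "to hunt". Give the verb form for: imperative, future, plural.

gochilecheng

Attach tense future -lo → gochilo.
mood = imperative: zero marking, form stays gochilo.
Attach number plural -chong → gochilochong.
Apply vowel harmony: gochilochong → gochilecheng.
Nasal assimilation: no change.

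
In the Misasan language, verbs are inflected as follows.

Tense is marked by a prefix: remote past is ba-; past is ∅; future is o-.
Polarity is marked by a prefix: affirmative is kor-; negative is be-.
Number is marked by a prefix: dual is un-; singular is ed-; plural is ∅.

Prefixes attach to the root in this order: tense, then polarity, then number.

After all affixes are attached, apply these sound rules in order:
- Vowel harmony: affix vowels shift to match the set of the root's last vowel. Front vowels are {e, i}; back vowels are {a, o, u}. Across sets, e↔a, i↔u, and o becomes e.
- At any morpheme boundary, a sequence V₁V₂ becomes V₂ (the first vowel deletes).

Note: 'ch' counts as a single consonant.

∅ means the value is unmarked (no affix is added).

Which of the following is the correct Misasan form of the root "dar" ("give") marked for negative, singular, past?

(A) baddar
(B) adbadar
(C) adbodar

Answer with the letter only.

tense = past: zero marking, form stays dar.
Attach polarity negative be- → bedar.
Attach number singular ed- → edbedar.
Apply vowel harmony: edbedar → adbadar.
Vowel deletion: no change.
So the correct form is adbadar, option (B).
(A) baddar is wrong: it has the affixes in the wrong order.
(C) adbodar is wrong: it uses future instead of past for tense.

B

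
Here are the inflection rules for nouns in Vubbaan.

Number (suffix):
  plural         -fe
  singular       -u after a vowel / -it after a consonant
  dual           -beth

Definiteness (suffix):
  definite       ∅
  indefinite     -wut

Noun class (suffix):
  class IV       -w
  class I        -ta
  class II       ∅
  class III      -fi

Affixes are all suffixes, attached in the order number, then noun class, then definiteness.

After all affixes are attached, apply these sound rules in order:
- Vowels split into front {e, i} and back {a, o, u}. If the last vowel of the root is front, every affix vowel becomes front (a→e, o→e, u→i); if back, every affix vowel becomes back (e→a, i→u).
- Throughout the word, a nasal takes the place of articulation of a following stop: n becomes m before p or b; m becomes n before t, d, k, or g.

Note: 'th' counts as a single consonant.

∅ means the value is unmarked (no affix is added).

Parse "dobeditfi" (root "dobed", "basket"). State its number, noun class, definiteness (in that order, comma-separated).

Segment: dobed-it-fi.
number: -u/it → singular.
noun class: -fi → class III.
definiteness: ∅ → definite.

singular, class III, definite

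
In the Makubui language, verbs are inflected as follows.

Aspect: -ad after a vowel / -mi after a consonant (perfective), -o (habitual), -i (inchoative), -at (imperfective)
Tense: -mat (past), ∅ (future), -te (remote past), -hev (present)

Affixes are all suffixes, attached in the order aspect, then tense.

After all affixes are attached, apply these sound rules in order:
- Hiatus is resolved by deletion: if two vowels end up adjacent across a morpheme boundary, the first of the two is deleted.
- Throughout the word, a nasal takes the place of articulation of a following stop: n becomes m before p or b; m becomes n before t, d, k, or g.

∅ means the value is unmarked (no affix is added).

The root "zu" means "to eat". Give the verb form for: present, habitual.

zohev

Attach aspect habitual -o → zuo.
Attach tense present -hev → zuohev.
Apply vowel deletion: zuohev → zohev.
Nasal assimilation: no change.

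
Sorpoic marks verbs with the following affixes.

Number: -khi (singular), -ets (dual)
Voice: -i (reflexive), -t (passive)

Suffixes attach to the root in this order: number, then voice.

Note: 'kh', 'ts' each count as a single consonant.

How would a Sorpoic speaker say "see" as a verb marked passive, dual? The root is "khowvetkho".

Attach number dual -ets → khowvetkhoets.
Attach voice passive -t → khowvetkhoetst.

khowvetkhoetst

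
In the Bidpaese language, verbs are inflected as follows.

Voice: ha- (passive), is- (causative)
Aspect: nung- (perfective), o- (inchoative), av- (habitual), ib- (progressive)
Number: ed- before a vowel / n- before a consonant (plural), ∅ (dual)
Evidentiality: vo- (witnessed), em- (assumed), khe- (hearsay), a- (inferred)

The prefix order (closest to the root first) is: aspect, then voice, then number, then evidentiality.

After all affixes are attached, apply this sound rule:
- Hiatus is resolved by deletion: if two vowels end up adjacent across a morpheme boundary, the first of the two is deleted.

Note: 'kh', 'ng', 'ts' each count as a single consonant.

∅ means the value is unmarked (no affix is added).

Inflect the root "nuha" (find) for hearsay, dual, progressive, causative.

Attach aspect progressive ib- → ibnuha.
Attach voice causative is- → isibnuha.
number = dual: zero marking, form stays isibnuha.
Attach evidentiality hearsay khe- → kheisibnuha.
Apply vowel deletion: kheisibnuha → khisibnuha.

khisibnuha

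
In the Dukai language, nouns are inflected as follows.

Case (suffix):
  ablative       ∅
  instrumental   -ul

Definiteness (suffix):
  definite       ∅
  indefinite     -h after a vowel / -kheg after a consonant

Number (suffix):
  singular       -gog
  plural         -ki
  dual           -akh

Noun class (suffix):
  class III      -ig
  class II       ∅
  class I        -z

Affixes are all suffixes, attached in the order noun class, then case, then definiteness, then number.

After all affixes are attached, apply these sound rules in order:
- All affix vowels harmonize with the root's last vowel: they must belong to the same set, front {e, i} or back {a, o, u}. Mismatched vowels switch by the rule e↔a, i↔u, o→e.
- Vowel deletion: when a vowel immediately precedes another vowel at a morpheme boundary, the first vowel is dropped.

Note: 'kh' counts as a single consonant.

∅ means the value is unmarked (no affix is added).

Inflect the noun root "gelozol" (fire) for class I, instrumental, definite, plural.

gelozolzulku

Attach noun class class I -z → gelozolz.
Attach case instrumental -ul → gelozolzul.
definiteness = definite: zero marking, form stays gelozolzul.
Attach number plural -ki → gelozolzulki.
Apply vowel harmony: gelozolzulki → gelozolzulku.
Vowel deletion: no change.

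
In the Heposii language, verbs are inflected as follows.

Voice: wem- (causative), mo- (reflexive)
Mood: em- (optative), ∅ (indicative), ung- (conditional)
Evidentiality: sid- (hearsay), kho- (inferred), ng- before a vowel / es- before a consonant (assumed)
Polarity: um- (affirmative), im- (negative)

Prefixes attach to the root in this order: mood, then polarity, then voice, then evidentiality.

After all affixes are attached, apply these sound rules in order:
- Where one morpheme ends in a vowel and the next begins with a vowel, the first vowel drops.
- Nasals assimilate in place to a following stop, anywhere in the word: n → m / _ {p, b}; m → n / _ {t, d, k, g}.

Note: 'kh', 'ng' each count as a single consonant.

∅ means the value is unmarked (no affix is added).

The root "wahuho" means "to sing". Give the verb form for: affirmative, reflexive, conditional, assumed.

Attach mood conditional ung- → ungwahuho.
Attach polarity affirmative um- → umungwahuho.
Attach voice reflexive mo- → moumungwahuho.
Attach evidentiality assumed es- (before consonant 'm') → esmoumungwahuho.
Apply vowel deletion: esmoumungwahuho → esmumungwahuho.
Nasal assimilation: no change.

esmumungwahuho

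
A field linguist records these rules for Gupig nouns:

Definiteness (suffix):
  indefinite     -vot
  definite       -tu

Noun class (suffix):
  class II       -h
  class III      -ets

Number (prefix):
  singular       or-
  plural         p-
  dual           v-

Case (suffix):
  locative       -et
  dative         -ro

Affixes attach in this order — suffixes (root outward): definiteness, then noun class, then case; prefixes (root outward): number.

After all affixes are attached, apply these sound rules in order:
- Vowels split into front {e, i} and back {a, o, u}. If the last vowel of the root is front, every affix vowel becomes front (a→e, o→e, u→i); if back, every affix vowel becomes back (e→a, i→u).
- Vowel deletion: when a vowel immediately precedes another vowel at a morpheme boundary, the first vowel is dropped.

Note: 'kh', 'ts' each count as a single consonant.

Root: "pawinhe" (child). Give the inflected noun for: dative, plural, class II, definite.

ppawinhetihre

Attach definiteness definite -tu → pawinhetu.
Attach noun class class II -h → pawinhetuh.
Attach case dative -ro → pawinhetuhro.
Attach number plural p- → ppawinhetuhro.
Apply vowel harmony: ppawinhetuhro → ppawinhetihre.
Vowel deletion: no change.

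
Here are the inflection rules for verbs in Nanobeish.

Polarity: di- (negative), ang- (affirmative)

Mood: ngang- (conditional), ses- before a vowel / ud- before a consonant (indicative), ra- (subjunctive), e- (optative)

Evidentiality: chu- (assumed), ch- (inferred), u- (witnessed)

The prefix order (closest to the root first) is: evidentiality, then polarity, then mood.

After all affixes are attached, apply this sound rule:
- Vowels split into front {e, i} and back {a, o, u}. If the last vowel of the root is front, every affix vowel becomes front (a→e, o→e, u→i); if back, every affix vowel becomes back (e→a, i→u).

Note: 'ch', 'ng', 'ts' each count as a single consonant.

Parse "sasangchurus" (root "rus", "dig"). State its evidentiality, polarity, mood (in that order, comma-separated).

Segment: ses-ang-chu-rus.
evidentiality: chu- → assumed.
polarity: ang- → affirmative.
mood: ses/ud- → indicative.

assumed, affirmative, indicative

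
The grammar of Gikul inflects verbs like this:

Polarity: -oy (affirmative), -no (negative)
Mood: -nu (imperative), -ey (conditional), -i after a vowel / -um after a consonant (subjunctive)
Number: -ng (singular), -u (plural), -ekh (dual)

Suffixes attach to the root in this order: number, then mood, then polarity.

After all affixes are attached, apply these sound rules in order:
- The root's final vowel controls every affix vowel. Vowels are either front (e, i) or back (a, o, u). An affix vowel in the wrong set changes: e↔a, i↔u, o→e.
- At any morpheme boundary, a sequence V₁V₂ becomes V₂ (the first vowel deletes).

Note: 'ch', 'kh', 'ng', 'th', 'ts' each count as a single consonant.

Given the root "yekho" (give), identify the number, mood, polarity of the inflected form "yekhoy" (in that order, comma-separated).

Segment: yekho-u-i-oy.
number: -u → plural.
mood: -i/um → subjunctive.
polarity: -oy → affirmative.

plural, subjunctive, affirmative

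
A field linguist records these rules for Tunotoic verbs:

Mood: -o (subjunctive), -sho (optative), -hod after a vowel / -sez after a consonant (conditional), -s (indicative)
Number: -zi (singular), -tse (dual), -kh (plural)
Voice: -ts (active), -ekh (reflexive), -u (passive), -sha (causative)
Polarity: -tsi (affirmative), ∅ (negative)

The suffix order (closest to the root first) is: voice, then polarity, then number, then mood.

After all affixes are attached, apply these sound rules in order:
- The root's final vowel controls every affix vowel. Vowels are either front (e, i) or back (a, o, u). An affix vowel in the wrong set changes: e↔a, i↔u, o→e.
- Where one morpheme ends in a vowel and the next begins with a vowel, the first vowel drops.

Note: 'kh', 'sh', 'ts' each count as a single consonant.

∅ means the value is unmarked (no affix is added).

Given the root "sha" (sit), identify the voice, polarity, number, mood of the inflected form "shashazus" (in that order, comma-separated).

Segment: sha-sha-zi-s.
voice: -sha → causative.
polarity: ∅ → negative.
number: -zi → singular.
mood: -s → indicative.

causative, negative, singular, indicative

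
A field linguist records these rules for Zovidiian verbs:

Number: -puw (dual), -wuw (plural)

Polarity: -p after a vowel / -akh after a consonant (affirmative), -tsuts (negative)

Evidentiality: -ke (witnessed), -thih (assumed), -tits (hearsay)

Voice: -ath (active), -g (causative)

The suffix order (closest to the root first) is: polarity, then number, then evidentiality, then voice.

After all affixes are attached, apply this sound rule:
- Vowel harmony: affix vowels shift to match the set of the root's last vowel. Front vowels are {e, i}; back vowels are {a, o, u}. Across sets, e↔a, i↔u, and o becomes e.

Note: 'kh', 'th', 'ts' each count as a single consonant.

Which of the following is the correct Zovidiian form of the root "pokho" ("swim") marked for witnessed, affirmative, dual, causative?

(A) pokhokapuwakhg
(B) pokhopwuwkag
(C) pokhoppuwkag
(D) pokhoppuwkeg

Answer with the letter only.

C

Attach polarity affirmative -p (after vowel 'o') → pokhop.
Attach number dual -puw → pokhoppuw.
Attach evidentiality witnessed -ke → pokhoppuwke.
Attach voice causative -g → pokhoppuwkeg.
Apply vowel harmony: pokhoppuwkeg → pokhoppuwkag.
So the correct form is pokhoppuwkag, option (C).
(A) pokhokapuwakhg is wrong: it has the affixes in the wrong order.
(D) pokhoppuwkeg is wrong: it fails to apply the sound rule(s).
(B) pokhopwuwkag is wrong: it uses plural instead of dual for number.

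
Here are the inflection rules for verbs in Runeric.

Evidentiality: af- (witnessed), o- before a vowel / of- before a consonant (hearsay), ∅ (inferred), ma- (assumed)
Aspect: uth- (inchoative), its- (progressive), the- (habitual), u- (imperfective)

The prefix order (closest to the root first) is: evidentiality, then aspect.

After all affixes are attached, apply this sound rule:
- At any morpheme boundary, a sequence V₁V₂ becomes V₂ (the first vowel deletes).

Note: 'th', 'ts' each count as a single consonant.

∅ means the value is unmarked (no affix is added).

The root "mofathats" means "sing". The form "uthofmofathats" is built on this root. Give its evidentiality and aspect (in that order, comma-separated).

Segment: uth-of-mofathats.
evidentiality: o/of- → hearsay.
aspect: uth- → inchoative.

hearsay, inchoative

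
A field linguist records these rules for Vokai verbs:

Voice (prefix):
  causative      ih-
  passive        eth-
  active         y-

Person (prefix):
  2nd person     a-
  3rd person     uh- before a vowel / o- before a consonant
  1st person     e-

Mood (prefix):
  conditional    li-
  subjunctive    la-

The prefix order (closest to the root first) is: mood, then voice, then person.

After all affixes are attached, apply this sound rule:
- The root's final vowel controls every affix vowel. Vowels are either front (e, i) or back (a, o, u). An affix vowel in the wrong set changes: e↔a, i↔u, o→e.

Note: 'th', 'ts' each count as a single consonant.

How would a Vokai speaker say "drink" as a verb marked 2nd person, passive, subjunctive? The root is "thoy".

aathlathoy

Attach mood subjunctive la- → lathoy.
Attach voice passive eth- → ethlathoy.
Attach person 2nd person a- → aethlathoy.
Apply vowel harmony: aethlathoy → aathlathoy.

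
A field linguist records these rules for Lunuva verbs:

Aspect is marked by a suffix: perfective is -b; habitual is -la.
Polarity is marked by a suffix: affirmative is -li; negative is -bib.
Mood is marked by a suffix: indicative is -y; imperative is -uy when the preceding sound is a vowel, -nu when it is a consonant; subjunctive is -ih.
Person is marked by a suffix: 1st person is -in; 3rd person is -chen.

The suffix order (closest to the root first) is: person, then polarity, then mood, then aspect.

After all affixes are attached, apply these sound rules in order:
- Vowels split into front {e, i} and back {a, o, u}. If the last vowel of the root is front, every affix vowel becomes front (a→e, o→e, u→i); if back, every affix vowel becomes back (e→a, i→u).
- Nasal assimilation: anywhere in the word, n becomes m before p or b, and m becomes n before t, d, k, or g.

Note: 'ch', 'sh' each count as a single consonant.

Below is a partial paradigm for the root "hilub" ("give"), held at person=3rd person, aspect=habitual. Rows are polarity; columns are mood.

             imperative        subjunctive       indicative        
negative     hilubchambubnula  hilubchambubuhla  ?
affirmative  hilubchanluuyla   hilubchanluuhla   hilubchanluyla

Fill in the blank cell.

hilubchambubyla

Attach person 3rd person -chen → hilubchen.
Attach polarity negative -bib → hilubchenbib.
Attach mood indicative -y → hilubchenbiby.
Attach aspect habitual -la → hilubchenbibyla.
Apply vowel harmony: hilubchenbibyla → hilubchanbubyla.
Apply nasal assimilation: hilubchanbubyla → hilubchambubyla.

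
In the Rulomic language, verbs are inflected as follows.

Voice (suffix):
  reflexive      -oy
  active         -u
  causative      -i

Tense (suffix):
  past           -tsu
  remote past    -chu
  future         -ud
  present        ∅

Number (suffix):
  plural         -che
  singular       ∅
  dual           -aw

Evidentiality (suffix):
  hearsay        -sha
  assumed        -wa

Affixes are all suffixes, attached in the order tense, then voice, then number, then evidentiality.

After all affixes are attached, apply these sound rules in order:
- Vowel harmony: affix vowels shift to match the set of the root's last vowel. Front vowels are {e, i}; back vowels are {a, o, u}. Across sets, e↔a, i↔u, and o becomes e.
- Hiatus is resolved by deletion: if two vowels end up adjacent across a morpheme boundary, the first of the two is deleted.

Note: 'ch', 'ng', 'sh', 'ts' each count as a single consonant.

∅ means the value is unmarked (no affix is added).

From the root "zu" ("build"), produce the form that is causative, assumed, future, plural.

zuduchawa

Attach tense future -ud → zuud.
Attach voice causative -i → zuudi.
Attach number plural -che → zuudiche.
Attach evidentiality assumed -wa → zuudichewa.
Apply vowel harmony: zuudichewa → zuuduchawa.
Apply vowel deletion: zuuduchawa → zuduchawa.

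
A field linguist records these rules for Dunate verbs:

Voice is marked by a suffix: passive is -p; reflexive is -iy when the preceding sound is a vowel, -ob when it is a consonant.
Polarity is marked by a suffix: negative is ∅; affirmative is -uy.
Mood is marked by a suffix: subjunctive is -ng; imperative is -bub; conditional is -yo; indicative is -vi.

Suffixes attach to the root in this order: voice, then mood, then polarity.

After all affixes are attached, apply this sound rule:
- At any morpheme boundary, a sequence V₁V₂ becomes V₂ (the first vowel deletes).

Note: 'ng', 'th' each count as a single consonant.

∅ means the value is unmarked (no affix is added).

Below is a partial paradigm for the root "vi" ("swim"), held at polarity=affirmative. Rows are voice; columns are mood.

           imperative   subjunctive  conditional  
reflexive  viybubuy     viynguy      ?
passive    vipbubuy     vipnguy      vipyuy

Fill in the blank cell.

Attach voice reflexive -iy (after vowel 'i') → viiy.
Attach mood conditional -yo → viiyyo.
Attach polarity affirmative -uy → viiyyouy.
Apply vowel deletion: viiyyouy → viyyuy.

viyyuy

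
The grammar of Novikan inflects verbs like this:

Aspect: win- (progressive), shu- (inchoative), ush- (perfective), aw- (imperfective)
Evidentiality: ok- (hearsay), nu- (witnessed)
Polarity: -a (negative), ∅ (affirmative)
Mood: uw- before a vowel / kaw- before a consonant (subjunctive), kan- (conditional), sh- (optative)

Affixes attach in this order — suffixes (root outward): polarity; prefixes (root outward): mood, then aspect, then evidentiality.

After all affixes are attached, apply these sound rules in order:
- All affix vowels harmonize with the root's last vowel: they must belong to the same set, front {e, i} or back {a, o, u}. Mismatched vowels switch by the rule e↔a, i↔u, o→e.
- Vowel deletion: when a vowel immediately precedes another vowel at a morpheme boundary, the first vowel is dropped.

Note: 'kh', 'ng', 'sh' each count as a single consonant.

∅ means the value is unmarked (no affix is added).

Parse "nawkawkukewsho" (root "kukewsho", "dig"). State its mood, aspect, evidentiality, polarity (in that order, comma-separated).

subjunctive, imperfective, witnessed, affirmative

Segment: nu-aw-kaw-kukewsho.
mood: uw/kaw- → subjunctive.
aspect: aw- → imperfective.
evidentiality: nu- → witnessed.
polarity: ∅ → affirmative.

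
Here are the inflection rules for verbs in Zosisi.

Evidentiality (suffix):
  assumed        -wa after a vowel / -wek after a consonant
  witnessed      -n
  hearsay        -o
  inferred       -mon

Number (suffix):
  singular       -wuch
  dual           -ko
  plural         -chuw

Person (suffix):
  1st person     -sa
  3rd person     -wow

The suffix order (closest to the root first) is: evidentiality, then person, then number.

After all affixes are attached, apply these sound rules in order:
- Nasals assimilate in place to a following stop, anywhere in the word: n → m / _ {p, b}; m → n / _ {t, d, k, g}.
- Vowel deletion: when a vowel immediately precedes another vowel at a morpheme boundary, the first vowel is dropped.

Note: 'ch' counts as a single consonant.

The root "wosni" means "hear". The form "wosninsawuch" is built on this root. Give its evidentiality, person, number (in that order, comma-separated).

Segment: wosni-n-sa-wuch.
evidentiality: -n → witnessed.
person: -sa → 1st person.
number: -wuch → singular.

witnessed, 1st person, singular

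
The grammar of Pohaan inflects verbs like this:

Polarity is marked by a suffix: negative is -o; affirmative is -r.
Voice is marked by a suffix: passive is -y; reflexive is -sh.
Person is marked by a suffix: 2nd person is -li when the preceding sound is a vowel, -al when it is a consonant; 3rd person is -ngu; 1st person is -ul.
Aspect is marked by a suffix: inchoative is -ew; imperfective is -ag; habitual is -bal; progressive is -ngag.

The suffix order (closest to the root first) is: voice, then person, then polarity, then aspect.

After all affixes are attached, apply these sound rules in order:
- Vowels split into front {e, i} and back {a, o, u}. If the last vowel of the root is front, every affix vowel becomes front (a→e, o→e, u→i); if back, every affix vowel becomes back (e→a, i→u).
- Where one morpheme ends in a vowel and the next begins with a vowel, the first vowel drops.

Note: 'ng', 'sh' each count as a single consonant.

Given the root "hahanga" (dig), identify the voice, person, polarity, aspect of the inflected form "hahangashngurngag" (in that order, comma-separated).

reflexive, 3rd person, affirmative, progressive

Segment: hahanga-sh-ngu-r-ngag.
voice: -sh → reflexive.
person: -ngu → 3rd person.
polarity: -r → affirmative.
aspect: -ngag → progressive.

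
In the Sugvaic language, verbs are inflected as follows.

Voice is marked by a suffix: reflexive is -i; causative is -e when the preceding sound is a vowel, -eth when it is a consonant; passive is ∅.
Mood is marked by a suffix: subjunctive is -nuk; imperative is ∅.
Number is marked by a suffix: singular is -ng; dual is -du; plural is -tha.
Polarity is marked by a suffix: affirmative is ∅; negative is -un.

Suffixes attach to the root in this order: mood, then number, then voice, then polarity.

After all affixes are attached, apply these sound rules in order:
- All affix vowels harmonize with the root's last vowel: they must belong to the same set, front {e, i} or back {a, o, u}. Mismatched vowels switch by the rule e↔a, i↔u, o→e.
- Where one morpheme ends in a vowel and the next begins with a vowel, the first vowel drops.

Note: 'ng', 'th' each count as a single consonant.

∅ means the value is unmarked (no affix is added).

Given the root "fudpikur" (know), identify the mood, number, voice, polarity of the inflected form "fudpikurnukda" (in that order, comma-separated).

subjunctive, dual, causative, affirmative

Segment: fudpikur-nuk-du-e.
mood: -nuk → subjunctive.
number: -du → dual.
voice: -e/eth → causative.
polarity: ∅ → affirmative.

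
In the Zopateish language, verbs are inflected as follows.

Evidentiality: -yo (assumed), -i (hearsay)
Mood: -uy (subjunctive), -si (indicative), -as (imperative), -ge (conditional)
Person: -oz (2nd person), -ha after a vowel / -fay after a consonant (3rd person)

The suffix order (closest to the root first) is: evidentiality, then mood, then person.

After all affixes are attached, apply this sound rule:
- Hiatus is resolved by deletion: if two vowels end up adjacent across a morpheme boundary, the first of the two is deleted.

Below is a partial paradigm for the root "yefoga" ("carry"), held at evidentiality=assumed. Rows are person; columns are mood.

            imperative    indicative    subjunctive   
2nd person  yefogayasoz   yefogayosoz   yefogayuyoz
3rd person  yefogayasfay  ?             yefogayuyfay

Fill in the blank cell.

Attach evidentiality assumed -yo → yefogayo.
Attach mood indicative -si → yefogayosi.
Attach person 3rd person -ha (after vowel 'i') → yefogayosiha.
Vowel deletion: no change.

yefogayosiha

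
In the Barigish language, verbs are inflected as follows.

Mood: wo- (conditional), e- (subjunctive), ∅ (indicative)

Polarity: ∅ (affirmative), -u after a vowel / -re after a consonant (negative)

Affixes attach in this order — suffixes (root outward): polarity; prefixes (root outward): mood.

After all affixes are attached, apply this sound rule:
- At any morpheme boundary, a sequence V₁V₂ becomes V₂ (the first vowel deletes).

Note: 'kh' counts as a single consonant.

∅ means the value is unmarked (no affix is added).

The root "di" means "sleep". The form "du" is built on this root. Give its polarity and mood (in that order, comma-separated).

Segment: di-u.
polarity: -u/re → negative.
mood: ∅ → indicative.

negative, indicative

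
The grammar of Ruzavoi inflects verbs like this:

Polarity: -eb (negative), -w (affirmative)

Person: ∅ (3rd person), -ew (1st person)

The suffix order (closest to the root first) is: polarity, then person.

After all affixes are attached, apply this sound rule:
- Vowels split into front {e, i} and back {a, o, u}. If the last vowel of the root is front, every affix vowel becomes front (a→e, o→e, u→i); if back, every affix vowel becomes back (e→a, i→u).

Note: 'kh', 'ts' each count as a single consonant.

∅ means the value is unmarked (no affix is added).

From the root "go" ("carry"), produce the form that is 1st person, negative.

goabaw

Attach polarity negative -eb → goeb.
Attach person 1st person -ew → goebew.
Apply vowel harmony: goebew → goabaw.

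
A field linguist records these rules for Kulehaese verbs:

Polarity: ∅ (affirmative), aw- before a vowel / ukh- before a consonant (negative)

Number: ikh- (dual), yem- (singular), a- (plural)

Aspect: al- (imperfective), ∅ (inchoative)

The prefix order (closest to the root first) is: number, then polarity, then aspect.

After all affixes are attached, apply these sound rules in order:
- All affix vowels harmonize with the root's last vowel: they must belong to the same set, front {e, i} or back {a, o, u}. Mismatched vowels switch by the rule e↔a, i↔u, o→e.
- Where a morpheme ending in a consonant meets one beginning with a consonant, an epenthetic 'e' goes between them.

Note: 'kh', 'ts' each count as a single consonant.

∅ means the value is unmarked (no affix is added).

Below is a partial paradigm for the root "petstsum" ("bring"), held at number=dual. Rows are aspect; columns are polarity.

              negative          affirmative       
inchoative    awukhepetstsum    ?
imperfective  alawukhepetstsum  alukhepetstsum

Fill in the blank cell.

Attach number dual ikh- → ikhpetstsum.
polarity = affirmative: zero marking, form stays ikhpetstsum.
aspect = inchoative: zero marking, form stays ikhpetstsum.
Apply vowel harmony: ikhpetstsum → ukhpetstsum.
Apply epenthesis: ukhpetstsum → ukhepetstsum.

ukhepetstsum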